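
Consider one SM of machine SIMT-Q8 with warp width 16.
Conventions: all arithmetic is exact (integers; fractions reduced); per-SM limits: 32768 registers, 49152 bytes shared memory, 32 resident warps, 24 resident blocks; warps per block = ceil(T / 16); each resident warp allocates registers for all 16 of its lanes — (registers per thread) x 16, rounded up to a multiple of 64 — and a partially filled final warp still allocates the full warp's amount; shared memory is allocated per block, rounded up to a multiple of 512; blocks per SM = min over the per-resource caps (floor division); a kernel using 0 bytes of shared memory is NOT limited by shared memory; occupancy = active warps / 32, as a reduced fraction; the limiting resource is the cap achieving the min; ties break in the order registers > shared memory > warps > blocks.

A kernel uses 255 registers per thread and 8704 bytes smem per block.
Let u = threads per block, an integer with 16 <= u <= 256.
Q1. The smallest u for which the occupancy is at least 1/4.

Answer: u = 17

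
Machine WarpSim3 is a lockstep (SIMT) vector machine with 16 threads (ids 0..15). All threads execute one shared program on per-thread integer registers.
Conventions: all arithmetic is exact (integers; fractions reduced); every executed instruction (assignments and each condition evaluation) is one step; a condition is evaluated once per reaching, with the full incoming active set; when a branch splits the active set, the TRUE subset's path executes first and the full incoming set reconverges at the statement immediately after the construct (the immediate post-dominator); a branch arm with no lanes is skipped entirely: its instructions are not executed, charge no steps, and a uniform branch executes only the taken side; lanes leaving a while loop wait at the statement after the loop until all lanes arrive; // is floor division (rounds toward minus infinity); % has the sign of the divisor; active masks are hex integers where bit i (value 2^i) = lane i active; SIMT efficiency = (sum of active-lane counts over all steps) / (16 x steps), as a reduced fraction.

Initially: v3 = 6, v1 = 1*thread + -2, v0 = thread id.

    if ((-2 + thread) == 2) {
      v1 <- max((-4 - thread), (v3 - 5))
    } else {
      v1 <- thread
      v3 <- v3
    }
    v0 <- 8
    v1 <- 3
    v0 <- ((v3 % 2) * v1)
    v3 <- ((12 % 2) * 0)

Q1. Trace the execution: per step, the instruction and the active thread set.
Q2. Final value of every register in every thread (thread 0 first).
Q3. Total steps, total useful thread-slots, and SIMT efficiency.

step 0: eval ((-2 + thread) == 2)    0xffff
step 1: v1 <- max((-4 - thread), (v3 - 5)) 0x0010
step 2: v1 <- thread                 0xffef
step 3: v3 <- v3                     0xffef
step 4: v0 <- 8                      0xffff
step 5: v1 <- 3                      0xffff
step 6: v0 <- ((v3 % 2) * v1)        0xffff
step 7: v3 <- ((12 % 2) * 0)         0xffff

Answer: 8 steps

v3: 0,0,0,0,0,0,0,0,0,0,0,0,0,0,0,0
v1: 3,3,3,3,3,3,3,3,3,3,3,3,3,3,3,3
v0: 0,0,0,0,0,0,0,0,0,0,0,0,0,0,0,0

steps = 8; useful = 111; efficiency = 111/128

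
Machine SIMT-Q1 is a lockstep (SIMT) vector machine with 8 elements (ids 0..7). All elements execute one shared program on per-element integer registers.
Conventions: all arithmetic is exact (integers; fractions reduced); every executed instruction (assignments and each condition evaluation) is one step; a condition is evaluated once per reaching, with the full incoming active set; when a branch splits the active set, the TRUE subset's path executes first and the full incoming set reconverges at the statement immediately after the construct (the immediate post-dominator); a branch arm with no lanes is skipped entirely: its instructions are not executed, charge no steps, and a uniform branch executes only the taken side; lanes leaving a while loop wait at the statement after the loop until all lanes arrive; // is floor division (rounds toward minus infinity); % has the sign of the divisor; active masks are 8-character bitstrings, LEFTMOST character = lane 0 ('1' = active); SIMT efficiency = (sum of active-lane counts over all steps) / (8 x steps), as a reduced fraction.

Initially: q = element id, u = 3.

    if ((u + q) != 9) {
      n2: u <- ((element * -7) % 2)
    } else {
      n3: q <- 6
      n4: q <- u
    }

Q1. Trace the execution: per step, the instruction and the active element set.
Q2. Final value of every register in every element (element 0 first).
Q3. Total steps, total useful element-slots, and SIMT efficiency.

step 0: eval ((u + q) != 9)          11111111
step 1: u <- ((element * -7) % 2)    11111101
step 2: q <- 6                       00000010
step 3: q <- u                       00000010

Answer: 4 steps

q: 0,1,2,3,4,5,3,7
u: 0,1,0,1,0,1,3,1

steps = 4; useful = 17; efficiency = 17/32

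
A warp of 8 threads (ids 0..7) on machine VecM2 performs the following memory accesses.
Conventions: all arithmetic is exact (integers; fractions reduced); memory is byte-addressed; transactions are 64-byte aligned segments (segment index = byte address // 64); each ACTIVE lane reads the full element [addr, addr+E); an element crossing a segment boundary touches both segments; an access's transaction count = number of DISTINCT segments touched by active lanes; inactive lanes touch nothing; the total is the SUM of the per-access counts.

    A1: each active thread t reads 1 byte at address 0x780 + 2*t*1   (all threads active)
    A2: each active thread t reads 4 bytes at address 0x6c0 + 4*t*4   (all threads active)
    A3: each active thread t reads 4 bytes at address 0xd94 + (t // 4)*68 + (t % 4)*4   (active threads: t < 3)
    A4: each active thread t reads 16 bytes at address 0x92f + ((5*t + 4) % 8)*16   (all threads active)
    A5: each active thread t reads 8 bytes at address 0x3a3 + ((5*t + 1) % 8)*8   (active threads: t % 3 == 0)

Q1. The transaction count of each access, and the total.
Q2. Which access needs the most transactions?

A1: 1 transaction
A2: 2 transactions
A3: 1 transaction
A4: 3 transactions
A5: 2 transactions

Answer: 1,2,1,3,2; total 9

Answer: A4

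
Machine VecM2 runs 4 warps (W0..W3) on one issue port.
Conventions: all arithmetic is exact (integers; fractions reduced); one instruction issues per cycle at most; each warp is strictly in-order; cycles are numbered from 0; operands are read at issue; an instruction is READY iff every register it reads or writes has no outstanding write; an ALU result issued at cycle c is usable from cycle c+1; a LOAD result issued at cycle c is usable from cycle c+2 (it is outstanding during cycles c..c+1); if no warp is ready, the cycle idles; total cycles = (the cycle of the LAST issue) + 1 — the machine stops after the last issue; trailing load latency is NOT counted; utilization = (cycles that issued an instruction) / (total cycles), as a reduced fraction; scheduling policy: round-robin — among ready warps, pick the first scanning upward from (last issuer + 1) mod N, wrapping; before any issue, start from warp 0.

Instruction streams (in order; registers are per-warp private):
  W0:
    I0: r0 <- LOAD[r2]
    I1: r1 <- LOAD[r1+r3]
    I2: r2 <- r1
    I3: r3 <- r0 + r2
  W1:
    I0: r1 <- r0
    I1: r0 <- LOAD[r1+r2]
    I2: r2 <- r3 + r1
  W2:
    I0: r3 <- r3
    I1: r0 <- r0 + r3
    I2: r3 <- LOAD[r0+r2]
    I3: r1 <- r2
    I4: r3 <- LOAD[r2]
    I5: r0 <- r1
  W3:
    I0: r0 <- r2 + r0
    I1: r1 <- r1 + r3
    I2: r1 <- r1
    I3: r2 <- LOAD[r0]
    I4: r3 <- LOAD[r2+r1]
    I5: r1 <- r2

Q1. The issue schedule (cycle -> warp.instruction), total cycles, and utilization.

cycle 0: W0.I0
cycle 1: W1.I0
cycle 2: W2.I0
cycle 3: W3.I0
cycle 4: W0.I1
cycle 5: W1.I1
cycle 6: W2.I1
cycle 7: W3.I1
cycle 8: W0.I2
cycle 9: W1.I2
cycle 10: W2.I2
cycle 11: W3.I2
cycle 12: W0.I3
cycle 13: W2.I3
cycle 14: W3.I3
cycle 15: W2.I4
cycle 16: W3.I4
cycle 17: W2.I5
cycle 18: W3.I5

Answer: 19 cycles, utilization 1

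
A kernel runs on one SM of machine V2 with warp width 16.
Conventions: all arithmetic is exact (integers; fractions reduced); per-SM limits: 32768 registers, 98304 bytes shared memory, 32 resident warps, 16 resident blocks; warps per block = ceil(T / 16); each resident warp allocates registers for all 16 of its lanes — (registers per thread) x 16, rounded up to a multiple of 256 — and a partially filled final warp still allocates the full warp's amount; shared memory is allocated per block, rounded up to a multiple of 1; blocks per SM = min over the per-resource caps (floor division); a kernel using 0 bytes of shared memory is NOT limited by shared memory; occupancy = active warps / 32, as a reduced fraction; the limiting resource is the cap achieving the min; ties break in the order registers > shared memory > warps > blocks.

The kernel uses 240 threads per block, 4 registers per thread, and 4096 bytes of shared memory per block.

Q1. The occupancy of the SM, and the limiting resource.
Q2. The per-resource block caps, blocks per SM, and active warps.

Answer: occupancy 15/16, limited by warps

registers: 8 blocks
shared memory: 24 blocks
warps: 2 blocks
blocks: 16 blocks

Answer: 2 blocks, 30 active warps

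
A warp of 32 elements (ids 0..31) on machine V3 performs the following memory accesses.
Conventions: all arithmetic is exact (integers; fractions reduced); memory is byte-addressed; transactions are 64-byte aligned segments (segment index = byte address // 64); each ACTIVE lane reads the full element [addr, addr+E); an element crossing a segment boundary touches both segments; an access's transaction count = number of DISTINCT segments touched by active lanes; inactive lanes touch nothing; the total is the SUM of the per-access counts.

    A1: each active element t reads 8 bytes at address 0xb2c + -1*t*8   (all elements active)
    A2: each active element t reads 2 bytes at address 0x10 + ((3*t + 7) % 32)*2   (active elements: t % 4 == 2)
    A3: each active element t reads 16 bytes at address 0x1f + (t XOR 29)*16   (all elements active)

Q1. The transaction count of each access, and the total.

A1: 5 transactions
A2: 2 transactions
A3: 9 transactions

Answer: 5,2,9; total 16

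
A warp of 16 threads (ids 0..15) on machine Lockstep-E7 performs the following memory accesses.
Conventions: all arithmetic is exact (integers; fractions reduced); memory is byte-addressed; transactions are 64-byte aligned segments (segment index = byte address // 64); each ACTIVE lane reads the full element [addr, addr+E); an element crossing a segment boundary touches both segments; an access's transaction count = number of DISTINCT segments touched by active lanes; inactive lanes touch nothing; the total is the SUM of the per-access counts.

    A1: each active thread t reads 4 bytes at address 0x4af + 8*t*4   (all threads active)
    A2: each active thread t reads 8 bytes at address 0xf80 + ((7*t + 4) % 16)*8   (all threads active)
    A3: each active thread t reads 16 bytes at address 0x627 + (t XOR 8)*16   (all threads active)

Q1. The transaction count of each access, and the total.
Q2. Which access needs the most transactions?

A1: 9 transactions
A2: 2 transactions
A3: 5 transactions

Answer: 9,2,5; total 16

Answer: A1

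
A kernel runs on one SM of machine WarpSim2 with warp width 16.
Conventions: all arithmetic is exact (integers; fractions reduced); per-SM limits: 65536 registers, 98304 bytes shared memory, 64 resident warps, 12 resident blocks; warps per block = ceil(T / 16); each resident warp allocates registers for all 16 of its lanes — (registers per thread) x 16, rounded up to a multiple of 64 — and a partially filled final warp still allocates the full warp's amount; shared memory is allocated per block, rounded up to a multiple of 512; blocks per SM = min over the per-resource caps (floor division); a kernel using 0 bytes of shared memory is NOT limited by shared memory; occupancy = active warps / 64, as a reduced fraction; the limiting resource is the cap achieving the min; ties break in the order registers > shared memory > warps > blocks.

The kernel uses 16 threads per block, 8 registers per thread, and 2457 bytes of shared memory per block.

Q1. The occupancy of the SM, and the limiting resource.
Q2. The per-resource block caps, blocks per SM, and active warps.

Answer: occupancy 3/16, limited by blocks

registers: 512 blocks
shared memory: 38 blocks
warps: 64 blocks
blocks: 12 blocks

Answer: 12 blocks, 12 active warps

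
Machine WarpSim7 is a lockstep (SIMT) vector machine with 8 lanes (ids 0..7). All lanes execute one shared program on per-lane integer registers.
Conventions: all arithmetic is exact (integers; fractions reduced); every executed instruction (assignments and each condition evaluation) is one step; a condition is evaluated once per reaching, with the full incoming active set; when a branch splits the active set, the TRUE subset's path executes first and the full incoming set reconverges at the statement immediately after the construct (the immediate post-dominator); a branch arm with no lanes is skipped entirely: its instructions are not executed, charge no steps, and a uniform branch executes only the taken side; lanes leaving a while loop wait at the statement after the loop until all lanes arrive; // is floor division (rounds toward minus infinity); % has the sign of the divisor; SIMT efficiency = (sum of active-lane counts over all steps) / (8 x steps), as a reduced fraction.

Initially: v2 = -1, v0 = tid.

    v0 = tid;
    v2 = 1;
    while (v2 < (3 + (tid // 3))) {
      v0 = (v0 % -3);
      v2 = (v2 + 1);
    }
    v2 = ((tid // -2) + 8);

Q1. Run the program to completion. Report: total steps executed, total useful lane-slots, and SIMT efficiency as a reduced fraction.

Answer: 16 steps, 101 useful, 101/128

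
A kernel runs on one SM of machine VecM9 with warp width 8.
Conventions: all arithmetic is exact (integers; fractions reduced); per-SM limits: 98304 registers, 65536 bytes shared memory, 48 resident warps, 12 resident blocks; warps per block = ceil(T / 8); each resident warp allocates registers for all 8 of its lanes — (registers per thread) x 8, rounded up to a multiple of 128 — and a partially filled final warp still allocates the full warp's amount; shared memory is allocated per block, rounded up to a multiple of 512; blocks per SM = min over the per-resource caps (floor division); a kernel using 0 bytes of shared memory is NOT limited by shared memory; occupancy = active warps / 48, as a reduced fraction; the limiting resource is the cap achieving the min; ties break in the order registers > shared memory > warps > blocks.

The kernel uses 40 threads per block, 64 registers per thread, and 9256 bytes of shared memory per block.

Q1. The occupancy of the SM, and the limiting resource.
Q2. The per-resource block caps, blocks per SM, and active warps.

Answer: occupancy 5/8, limited by shared memory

registers: 38 blocks
shared memory: 6 blocks
warps: 9 blocks
blocks: 12 blocks

Answer: 6 blocks, 30 active warps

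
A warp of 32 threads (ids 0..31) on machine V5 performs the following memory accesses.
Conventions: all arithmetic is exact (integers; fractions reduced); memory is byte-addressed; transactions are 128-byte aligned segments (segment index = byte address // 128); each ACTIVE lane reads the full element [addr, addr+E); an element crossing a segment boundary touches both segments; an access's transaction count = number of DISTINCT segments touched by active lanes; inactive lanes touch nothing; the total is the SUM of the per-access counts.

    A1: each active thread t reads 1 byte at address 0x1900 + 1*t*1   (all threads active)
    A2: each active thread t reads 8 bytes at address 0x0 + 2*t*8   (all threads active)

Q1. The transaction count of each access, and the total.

A1: 1 transaction
A2: 4 transactions

Answer: 1,4; total 5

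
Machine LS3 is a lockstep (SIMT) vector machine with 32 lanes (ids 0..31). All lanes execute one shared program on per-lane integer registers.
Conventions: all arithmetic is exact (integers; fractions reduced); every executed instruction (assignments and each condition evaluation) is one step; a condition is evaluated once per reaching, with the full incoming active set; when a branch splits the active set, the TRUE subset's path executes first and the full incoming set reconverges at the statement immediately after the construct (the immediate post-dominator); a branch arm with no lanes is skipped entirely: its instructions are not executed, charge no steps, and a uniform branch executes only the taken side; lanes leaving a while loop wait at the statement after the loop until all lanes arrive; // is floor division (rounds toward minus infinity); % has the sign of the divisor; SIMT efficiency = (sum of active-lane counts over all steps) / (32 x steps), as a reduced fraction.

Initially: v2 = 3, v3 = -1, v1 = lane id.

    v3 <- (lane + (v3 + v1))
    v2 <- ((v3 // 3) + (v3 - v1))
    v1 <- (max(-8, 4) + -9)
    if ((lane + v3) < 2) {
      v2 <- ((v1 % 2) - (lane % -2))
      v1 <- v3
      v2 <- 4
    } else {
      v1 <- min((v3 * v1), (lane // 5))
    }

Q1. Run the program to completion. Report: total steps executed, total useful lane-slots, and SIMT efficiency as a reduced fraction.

Answer: 8 steps, 162 useful, 81/128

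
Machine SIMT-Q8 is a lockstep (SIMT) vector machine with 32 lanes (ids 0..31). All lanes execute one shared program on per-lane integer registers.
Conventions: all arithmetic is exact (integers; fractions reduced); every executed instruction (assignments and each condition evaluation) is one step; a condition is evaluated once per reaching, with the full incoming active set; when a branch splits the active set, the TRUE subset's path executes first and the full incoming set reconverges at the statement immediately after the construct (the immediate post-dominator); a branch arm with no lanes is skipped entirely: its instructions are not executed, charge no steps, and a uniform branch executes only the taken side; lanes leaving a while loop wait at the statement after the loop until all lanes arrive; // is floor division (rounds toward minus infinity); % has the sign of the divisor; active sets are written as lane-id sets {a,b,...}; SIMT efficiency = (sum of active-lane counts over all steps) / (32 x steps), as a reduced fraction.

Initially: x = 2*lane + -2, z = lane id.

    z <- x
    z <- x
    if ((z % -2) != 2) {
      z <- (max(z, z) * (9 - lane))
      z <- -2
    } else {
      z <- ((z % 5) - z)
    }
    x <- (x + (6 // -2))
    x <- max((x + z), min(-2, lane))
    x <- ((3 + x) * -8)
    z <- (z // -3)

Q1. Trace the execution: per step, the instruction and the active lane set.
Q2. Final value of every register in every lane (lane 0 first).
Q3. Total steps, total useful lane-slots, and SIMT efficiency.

step 0: z <- x                       {0,1,2,3,4,5,6,7,8,9,10,11,12,13,14,15,16,17,18,19,20,21,22,23,24,25,26,27,28,29,30,31}
step 1: z <- x                       {0,1,2,3,4,5,6,7,8,9,10,11,12,13,14,15,16,17,18,19,20,21,22,23,24,25,26,27,28,29,30,31}
step 2: eval ((z % -2) != 2)         {0,1,2,3,4,5,6,7,8,9,10,11,12,13,14,15,16,17,18,19,20,21,22,23,24,25,26,27,28,29,30,31}
step 3: z <- (max(z, z) * (9 - lane)) {0,1,2,3,4,5,6,7,8,9,10,11,12,13,14,15,16,17,18,19,20,21,22,23,24,25,26,27,28,29,30,31}
step 4: z <- -2                      {0,1,2,3,4,5,6,7,8,9,10,11,12,13,14,15,16,17,18,19,20,21,22,23,24,25,26,27,28,29,30,31}
step 5: x <- (x + (6 // -2))         {0,1,2,3,4,5,6,7,8,9,10,11,12,13,14,15,16,17,18,19,20,21,22,23,24,25,26,27,28,29,30,31}
step 6: x <- max((x + z), min(-2, lane)) {0,1,2,3,4,5,6,7,8,9,10,11,12,13,14,15,16,17,18,19,20,21,22,23,24,25,26,27,28,29,30,31}
step 7: x <- ((3 + x) * -8)          {0,1,2,3,4,5,6,7,8,9,10,11,12,13,14,15,16,17,18,19,20,21,22,23,24,25,26,27,28,29,30,31}
step 8: z <- (z // -3)               {0,1,2,3,4,5,6,7,8,9,10,11,12,13,14,15,16,17,18,19,20,21,22,23,24,25,26,27,28,29,30,31}

Answer: 9 steps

x: -8,-8,-8,-16,-32,-48,-64,-80,-96,-112,-128,-144,-160,-176,-192,-208,-224,-240,-256,-272,-288,-304,-320,-336,-352,-368,-384,-400,-416,-432,-448,-464
z: 0,0,0,0,0,0,0,0,0,0,0,0,0,0,0,0,0,0,0,0,0,0,0,0,0,0,0,0,0,0,0,0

steps = 9; useful = 288; efficiency = 288/288 = 1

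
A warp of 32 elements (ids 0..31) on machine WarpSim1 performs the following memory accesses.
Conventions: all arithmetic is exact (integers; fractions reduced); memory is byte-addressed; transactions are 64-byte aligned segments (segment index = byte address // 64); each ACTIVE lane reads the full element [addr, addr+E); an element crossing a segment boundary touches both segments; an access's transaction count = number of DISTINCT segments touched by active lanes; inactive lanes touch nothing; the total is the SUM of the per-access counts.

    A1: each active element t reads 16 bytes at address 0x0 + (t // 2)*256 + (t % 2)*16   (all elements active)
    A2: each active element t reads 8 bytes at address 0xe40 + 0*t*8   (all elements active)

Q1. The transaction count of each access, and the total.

A1: 16 transactions
A2: 1 transaction

Answer: 16,1; total 17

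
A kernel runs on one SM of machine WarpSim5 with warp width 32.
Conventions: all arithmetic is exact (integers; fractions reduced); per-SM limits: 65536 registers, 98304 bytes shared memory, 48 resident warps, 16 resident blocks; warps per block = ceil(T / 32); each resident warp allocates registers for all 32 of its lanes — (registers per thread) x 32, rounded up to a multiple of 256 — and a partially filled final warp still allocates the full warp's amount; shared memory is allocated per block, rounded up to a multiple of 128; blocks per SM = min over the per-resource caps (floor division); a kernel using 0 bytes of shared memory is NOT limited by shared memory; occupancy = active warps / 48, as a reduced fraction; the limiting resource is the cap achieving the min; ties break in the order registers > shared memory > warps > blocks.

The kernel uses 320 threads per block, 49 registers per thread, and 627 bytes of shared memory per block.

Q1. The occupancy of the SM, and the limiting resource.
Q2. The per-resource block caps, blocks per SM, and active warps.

Answer: occupancy 5/8, limited by registers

registers: 3 blocks
shared memory: 153 blocks
warps: 4 blocks
blocks: 16 blocks

Answer: 3 blocks, 30 active warps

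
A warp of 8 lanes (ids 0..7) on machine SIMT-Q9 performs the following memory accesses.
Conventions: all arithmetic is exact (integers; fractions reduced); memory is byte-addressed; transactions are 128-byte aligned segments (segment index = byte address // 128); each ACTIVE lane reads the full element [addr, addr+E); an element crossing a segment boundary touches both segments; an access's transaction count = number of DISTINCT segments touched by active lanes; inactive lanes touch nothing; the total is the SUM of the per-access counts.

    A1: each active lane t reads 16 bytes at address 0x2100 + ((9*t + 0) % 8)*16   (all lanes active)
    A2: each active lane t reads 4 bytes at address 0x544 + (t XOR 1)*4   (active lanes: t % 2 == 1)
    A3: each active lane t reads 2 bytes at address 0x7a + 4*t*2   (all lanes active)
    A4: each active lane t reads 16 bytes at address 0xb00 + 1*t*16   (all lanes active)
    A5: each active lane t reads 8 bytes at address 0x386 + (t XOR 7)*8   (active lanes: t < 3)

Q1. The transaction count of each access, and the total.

A1: 1 transaction
A2: 1 transaction
A3: 2 transactions
A4: 1 transaction
A5: 1 transaction

Answer: 1,1,2,1,1; total 6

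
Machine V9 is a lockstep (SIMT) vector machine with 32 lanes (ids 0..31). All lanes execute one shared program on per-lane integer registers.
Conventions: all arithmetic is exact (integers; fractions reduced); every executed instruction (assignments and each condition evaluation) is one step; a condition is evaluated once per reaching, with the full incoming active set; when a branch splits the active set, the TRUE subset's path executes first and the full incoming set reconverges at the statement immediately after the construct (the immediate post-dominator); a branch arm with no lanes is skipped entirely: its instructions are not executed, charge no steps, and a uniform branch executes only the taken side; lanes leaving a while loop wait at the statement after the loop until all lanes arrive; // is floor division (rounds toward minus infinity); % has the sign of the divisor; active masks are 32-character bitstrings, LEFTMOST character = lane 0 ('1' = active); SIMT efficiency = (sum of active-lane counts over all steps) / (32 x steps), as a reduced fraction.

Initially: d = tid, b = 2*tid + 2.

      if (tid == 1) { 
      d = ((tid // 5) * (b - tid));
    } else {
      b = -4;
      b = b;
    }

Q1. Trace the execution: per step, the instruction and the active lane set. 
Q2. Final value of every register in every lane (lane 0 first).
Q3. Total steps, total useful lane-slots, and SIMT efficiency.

step 0: eval (tid == 1)              11111111111111111111111111111111
step 1: d <- ((tid // 5) * (b - tid)) 01000000000000000000000000000000
step 2: b <- -4                      10111111111111111111111111111111
step 3: b <- b                       10111111111111111111111111111111

Answer: 4 steps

d: 0,0,2,3,4,5,6,7,8,9,10,11,12,13,14,15,16,17,18,19,20,21,22,23,24,25,26,27,28,29,30,31
b: -4,4,-4,-4,-4,-4,-4,-4,-4,-4,-4,-4,-4,-4,-4,-4,-4,-4,-4,-4,-4,-4,-4,-4,-4,-4,-4,-4,-4,-4,-4,-4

steps = 4; useful = 95; efficiency = 95/128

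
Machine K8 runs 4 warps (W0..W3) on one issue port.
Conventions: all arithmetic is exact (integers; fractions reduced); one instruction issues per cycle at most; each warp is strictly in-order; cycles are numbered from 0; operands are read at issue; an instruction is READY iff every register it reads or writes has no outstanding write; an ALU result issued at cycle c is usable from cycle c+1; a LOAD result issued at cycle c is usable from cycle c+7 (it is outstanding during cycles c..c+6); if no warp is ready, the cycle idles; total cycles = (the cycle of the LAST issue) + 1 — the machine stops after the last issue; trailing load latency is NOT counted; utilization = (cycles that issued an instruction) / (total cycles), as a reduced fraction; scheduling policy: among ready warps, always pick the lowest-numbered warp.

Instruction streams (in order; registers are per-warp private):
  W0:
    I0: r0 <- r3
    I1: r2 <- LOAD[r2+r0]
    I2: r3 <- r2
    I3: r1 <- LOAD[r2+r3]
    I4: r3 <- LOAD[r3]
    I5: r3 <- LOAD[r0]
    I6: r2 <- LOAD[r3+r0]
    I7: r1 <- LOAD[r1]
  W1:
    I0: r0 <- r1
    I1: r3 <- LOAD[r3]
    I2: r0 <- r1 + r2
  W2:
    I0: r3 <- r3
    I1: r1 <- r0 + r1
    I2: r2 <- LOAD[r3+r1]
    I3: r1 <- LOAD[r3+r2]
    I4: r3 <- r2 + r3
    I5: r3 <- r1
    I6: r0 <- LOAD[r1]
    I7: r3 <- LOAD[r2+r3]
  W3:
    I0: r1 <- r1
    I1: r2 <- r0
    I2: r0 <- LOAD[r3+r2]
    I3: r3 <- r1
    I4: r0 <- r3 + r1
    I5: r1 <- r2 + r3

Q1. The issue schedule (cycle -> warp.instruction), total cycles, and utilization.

cycle 0: W0.I0
cycle 1: W0.I1
cycle 2: W1.I0
cycle 3: W1.I1
cycle 4: W1.I2
cycle 5: W2.I0
cycle 6: W2.I1
cycle 7: W2.I2
cycle 8: W0.I2
cycle 9: W0.I3
cycle 10: W0.I4
cycle 11: W3.I0
cycle 12: W3.I1
cycle 13: W3.I2
cycle 14: W2.I3
cycle 15: W2.I4
cycle 16: W3.I3
cycle 17: W0.I5
cycle 18: idle
cycle 19: idle
cycle 20: W3.I4
cycle 21: W2.I5
cycle 22: W2.I6
cycle 23: W2.I7
cycle 24: W0.I6
cycle 25: W0.I7
cycle 26: W3.I5

Answer: 27 cycles, utilization 25/27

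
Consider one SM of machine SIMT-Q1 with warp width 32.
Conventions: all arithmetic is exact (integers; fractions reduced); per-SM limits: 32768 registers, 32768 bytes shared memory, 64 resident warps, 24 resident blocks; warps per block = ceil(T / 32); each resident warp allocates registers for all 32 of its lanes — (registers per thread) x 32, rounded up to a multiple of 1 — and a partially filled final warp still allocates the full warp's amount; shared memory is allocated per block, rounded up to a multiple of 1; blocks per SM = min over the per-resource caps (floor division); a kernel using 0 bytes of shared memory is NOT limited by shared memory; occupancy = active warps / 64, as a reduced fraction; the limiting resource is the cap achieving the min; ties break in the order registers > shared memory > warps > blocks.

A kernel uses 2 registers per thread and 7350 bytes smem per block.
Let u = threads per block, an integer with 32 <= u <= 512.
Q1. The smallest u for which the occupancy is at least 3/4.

Answer: u = 353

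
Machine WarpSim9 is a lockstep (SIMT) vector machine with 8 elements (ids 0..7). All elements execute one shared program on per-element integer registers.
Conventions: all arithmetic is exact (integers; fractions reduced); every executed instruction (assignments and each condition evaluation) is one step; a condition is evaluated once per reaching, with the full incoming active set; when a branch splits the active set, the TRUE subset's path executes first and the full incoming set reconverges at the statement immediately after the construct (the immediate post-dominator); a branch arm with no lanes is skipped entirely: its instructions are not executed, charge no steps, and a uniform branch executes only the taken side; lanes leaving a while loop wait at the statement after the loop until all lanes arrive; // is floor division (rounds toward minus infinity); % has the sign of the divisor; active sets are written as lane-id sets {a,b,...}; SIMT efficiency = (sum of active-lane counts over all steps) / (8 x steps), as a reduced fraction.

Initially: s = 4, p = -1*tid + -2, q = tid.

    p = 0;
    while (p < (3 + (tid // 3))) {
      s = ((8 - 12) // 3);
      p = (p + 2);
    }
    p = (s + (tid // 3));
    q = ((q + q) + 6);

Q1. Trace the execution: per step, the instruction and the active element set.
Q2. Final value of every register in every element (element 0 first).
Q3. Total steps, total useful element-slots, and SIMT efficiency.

step 0: p <- 0                       {0,1,2,3,4,5,6,7}
step 1: eval (p < (3 + (tid // 3)))  {0,1,2,3,4,5,6,7}
step 2: s <- ((8 - 12) // 3)         {0,1,2,3,4,5,6,7}
step 3: p <- (p + 2)                 {0,1,2,3,4,5,6,7}
step 4: eval (p < (3 + (tid // 3)))  {0,1,2,3,4,5,6,7}
step 5: s <- ((8 - 12) // 3)         {0,1,2,3,4,5,6,7}
step 6: p <- (p + 2)                 {0,1,2,3,4,5,6,7}
step 7: eval (p < (3 + (tid // 3)))  {0,1,2,3,4,5,6,7}
step 8: s <- ((8 - 12) // 3)         {6,7}
step 9: p <- (p + 2)                 {6,7}
step 10: eval (p < (3 + (tid // 3)))  {6,7}
step 11: p <- (s + (tid // 3))        {0,1,2,3,4,5,6,7}
step 12: q <- ((q + q) + 6)           {0,1,2,3,4,5,6,7}

Answer: 13 steps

s: -2,-2,-2,-2,-2,-2,-2,-2
p: -2,-2,-2,-1,-1,-1,0,0
q: 6,8,10,12,14,16,18,20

steps = 13; useful = 86; efficiency = 86/104 = 43/52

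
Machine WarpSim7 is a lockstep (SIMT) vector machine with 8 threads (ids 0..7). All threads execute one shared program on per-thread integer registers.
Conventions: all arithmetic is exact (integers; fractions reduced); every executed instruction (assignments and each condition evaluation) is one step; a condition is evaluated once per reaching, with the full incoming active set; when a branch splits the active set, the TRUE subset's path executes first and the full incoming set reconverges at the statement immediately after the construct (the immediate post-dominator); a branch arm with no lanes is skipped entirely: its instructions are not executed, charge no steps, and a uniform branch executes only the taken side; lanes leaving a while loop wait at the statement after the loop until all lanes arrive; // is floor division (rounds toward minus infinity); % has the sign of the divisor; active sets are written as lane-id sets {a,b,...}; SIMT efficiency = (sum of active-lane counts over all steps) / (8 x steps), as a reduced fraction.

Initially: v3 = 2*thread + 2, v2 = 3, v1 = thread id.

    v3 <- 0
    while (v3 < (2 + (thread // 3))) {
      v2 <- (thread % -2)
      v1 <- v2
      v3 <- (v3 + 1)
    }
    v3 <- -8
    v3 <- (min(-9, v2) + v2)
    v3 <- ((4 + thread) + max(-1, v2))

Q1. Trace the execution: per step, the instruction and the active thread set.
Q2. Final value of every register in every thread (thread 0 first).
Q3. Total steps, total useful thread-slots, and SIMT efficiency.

step 0: v3 <- 0                      {0,1,2,3,4,5,6,7}
step 1: eval (v3 < (2 + (thread // 3))) {0,1,2,3,4,5,6,7}
step 2: v2 <- (thread % -2)          {0,1,2,3,4,5,6,7}
step 3: v1 <- v2                     {0,1,2,3,4,5,6,7}
step 4: v3 <- (v3 + 1)               {0,1,2,3,4,5,6,7}
step 5: eval (v3 < (2 + (thread // 3))) {0,1,2,3,4,5,6,7}
step 6: v2 <- (thread % -2)          {0,1,2,3,4,5,6,7}
step 7: v1 <- v2                     {0,1,2,3,4,5,6,7}
step 8: v3 <- (v3 + 1)               {0,1,2,3,4,5,6,7}
step 9: eval (v3 < (2 + (thread // 3))) {0,1,2,3,4,5,6,7}
step 10: v2 <- (thread % -2)          {3,4,5,6,7}
step 11: v1 <- v2                     {3,4,5,6,7}
step 12: v3 <- (v3 + 1)               {3,4,5,6,7}
step 13: eval (v3 < (2 + (thread // 3))) {3,4,5,6,7}
step 14: v2 <- (thread % -2)          {6,7}
step 15: v1 <- v2                     {6,7}
step 16: v3 <- (v3 + 1)               {6,7}
step 17: eval (v3 < (2 + (thread // 3))) {6,7}
step 18: v3 <- -8                     {0,1,2,3,4,5,6,7}
step 19: v3 <- (min(-9, v2) + v2)     {0,1,2,3,4,5,6,7}
step 20: v3 <- ((4 + thread) + max(-1, v2)) {0,1,2,3,4,5,6,7}

Answer: 21 steps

v3: 4,4,6,6,8,8,10,10
v2: 0,-1,0,-1,0,-1,0,-1
v1: 0,-1,0,-1,0,-1,0,-1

steps = 21; useful = 132; efficiency = 132/168 = 11/14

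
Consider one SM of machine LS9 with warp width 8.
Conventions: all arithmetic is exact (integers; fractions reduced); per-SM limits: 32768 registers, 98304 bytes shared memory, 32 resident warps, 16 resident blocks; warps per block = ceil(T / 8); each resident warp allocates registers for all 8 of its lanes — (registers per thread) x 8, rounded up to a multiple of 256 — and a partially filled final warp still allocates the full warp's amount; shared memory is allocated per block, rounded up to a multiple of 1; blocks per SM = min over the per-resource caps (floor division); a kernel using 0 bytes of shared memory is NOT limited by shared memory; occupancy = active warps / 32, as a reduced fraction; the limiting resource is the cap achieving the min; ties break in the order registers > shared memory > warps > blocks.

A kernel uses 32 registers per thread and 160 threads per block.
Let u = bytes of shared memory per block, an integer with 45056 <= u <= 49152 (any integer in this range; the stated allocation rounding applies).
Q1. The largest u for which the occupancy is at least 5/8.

Answer: u = 49152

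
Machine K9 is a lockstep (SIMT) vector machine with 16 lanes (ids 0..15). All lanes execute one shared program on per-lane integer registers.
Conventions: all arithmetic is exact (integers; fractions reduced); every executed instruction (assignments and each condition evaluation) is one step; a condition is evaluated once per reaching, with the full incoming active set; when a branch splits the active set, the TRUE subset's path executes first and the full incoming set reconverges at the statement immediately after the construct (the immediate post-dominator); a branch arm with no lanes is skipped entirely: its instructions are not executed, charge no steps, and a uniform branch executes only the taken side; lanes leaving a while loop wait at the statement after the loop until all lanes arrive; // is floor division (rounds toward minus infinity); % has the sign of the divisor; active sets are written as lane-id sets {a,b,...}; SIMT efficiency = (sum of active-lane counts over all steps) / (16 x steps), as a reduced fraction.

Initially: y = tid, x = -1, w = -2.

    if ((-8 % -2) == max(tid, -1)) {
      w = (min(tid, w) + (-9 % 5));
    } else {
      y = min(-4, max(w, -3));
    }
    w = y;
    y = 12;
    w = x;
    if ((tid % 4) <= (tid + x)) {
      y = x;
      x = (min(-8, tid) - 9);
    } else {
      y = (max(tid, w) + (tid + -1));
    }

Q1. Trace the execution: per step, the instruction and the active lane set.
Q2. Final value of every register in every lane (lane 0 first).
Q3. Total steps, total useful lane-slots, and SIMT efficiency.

step 0: eval ((-8 % -2) == max(tid, -1)) {0,1,2,3,4,5,6,7,8,9,10,11,12,13,14,15}
step 1: w <- (min(tid, w) + (-9 % 5)) {0}
step 2: y <- min(-4, max(w, -3))     {1,2,3,4,5,6,7,8,9,10,11,12,13,14,15}
step 3: w <- y                       {0,1,2,3,4,5,6,7,8,9,10,11,12,13,14,15}
step 4: y <- 12                      {0,1,2,3,4,5,6,7,8,9,10,11,12,13,14,15}
step 5: w <- x                       {0,1,2,3,4,5,6,7,8,9,10,11,12,13,14,15}
step 6: eval ((tid % 4) <= (tid + x)) {0,1,2,3,4,5,6,7,8,9,10,11,12,13,14,15}
step 7: y <- x                       {4,5,6,7,8,9,10,11,12,13,14,15}
step 8: x <- (min(-8, tid) - 9)      {4,5,6,7,8,9,10,11,12,13,14,15}
step 9: y <- (max(tid, w) + (tid + -1)) {0,1,2,3}

Answer: 10 steps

y: -1,1,3,5,-1,-1,-1,-1,-1,-1,-1,-1,-1,-1,-1,-1
x: -1,-1,-1,-1,-17,-17,-17,-17,-17,-17,-17,-17,-17,-17,-17,-17
w: -1,-1,-1,-1,-1,-1,-1,-1,-1,-1,-1,-1,-1,-1,-1,-1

steps = 10; useful = 124; efficiency = 124/160 = 31/40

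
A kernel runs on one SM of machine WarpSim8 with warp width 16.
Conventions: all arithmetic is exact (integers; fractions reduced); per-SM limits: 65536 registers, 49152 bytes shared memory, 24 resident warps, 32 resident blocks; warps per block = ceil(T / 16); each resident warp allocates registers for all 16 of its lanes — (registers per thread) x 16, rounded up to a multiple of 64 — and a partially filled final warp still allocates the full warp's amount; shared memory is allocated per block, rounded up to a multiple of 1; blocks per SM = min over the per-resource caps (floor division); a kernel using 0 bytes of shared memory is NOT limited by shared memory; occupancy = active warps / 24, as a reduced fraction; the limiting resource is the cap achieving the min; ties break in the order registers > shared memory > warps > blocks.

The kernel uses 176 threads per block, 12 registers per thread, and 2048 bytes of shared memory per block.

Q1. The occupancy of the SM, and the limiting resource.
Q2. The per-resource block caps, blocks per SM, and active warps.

Answer: occupancy 11/12, limited by warps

registers: 31 blocks
shared memory: 24 blocks
warps: 2 blocks
blocks: 32 blocks

Answer: 2 blocks, 22 active warps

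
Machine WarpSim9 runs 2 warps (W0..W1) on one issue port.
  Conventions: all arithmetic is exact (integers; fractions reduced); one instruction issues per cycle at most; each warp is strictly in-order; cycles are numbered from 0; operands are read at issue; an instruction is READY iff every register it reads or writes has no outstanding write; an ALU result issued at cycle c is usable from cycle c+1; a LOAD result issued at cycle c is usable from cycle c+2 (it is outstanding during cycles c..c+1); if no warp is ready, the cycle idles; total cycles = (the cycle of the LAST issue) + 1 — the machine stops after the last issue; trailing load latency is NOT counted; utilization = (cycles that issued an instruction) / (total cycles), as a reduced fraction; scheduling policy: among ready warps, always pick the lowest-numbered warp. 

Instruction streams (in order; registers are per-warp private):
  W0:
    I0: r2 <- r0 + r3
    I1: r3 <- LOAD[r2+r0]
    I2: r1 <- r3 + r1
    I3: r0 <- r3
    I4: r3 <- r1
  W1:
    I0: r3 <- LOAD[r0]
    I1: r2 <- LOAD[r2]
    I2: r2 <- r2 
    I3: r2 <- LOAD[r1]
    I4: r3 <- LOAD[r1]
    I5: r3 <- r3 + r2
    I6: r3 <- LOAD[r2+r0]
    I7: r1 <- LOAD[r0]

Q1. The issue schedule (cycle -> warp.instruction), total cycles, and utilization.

cycle 0: W0.I0
cycle 1: W0.I1
cycle 2: W1.I0
cycle 3: W0.I2
cycle 4: W0.I3
cycle 5: W0.I4
cycle 6: W1.I1
cycle 7: idle
cycle 8: W1.I2
cycle 9: W1.I3
cycle 10: W1.I4
cycle 11: idle
cycle 12: W1.I5
cycle 13: W1.I6
cycle 14: W1.I7

Answer: 15 cycles, utilization 13/15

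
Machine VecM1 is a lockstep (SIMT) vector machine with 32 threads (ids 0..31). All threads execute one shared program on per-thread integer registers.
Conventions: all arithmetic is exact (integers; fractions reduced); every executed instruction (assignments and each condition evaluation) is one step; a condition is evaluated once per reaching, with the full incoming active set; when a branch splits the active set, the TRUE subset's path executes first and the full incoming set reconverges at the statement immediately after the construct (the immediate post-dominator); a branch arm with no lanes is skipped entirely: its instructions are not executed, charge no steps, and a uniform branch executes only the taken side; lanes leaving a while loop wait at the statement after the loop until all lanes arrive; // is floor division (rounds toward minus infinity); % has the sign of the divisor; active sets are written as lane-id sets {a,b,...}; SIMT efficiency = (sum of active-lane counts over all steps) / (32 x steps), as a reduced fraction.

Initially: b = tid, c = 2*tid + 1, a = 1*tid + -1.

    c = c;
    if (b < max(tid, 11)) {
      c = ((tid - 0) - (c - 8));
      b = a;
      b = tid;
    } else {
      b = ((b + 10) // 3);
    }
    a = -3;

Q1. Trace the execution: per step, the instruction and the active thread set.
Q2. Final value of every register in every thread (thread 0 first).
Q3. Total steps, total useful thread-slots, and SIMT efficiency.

step 0: c <- c                       {0,1,2,3,4,5,6,7,8,9,10,11,12,13,14,15,16,17,18,19,20,21,22,23,24,25,26,27,28,29,30,31}
step 1: eval (b < max(tid, 11))      {0,1,2,3,4,5,6,7,8,9,10,11,12,13,14,15,16,17,18,19,20,21,22,23,24,25,26,27,28,29,30,31}
step 2: c <- ((tid - 0) - (c - 8))   {0,1,2,3,4,5,6,7,8,9,10}
step 3: b <- a                       {0,1,2,3,4,5,6,7,8,9,10}
step 4: b <- tid                     {0,1,2,3,4,5,6,7,8,9,10}
step 5: b <- ((b + 10) // 3)         {11,12,13,14,15,16,17,18,19,20,21,22,23,24,25,26,27,28,29,30,31}
step 6: a <- -3                      {0,1,2,3,4,5,6,7,8,9,10,11,12,13,14,15,16,17,18,19,20,21,22,23,24,25,26,27,28,29,30,31}

Answer: 7 steps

b: 0,1,2,3,4,5,6,7,8,9,10,7,7,7,8,8,8,9,9,9,10,10,10,11,11,11,12,12,12,13,13,13
c: 7,6,5,4,3,2,1,0,-1,-2,-3,23,25,27,29,31,33,35,37,39,41,43,45,47,49,51,53,55,57,59,61,63
a: -3,-3,-3,-3,-3,-3,-3,-3,-3,-3,-3,-3,-3,-3,-3,-3,-3,-3,-3,-3,-3,-3,-3,-3,-3,-3,-3,-3,-3,-3,-3,-3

steps = 7; useful = 150; efficiency = 150/224 = 75/112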